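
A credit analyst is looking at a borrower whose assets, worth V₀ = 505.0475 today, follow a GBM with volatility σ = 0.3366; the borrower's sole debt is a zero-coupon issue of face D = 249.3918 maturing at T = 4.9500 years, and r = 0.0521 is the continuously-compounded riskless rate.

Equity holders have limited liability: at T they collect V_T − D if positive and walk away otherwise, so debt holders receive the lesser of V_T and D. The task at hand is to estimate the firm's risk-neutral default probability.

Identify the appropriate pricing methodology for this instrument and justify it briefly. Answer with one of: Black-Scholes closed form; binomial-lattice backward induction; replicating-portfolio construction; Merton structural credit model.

Key observation: the asked-for credit quantity lives on the firm's capital structure — asset value, asset volatility, debt face 249.3918 — which is the structural model's domain.

framework: Merton structural credit model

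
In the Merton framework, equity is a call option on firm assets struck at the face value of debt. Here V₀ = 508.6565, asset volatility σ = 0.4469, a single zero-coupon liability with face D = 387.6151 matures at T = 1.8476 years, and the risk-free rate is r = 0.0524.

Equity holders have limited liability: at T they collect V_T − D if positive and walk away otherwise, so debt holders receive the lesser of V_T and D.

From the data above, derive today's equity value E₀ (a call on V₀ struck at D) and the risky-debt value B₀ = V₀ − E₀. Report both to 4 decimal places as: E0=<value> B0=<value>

Equity is a call on the firm's assets struck at D = 387.6151:
d₁ = [ln(V₀/D) + (r + σ²/2)T] / (σ√T)
   = [ln(508.6565/387.6151) + (0.0524 + 0.5·0.4469²)·1.8476] / (0.4469·√1.8476)
   = [0.271760 + 0.281315] / 0.607455 = 0.910479
d₂ = d₁ − σ√T = 0.910479 − 0.607455 = 0.303024
N(d₁) = 0.818715,  N(d₂) = 0.619064,  e^(−rT) = 0.907725
E₀ = V₀·N(d₁) − D·e^(−rT)·N(d₂)
   = 508.6565·0.818715 − 387.6151·0.907725·0.619064 = 198.628400
B₀ = V₀ − E₀ = 508.6565 − 198.628400 = 310.028100

E0=198.6284 B0=310.0281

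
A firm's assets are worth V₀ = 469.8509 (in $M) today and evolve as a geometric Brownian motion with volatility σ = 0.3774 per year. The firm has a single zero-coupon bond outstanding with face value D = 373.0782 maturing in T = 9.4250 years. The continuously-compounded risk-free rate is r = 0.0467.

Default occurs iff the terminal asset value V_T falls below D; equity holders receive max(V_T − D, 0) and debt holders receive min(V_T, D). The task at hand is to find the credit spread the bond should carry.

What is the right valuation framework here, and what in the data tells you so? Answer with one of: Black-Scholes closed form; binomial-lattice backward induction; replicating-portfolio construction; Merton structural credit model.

framework: Merton structural credit model

Key observation: with the firm-asset dynamics (V₀ = 469.8509) and a single zero-coupon liability of face 373.0782 given, debt value, spread, and default probability all derive from the option view of the balance sheet.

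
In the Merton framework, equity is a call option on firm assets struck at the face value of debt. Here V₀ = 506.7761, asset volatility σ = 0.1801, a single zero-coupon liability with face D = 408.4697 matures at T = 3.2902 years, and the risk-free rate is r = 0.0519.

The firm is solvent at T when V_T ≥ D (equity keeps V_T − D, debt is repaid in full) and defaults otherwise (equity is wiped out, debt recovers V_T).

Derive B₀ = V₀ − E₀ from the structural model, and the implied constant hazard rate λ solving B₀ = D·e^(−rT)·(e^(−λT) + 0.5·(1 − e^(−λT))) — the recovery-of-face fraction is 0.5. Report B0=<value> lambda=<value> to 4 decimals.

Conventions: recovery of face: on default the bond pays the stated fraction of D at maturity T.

With assets at 506.7761 and a single debt payment of 408.4697 at 3.2902 years:
d₁ = [ln(V₀/D) + (r + σ²/2)T] / (σ√T)
   = [ln(506.7761/408.4697) + (0.0519 + 0.5·0.1801²)·3.2902] / (0.1801·√3.2902)
   = [0.215652 + 0.224122] / 0.326682 = 1.346183
d₂ = d₁ − σ√T = 1.346183 − 0.326682 = 1.019501
N(d₁) = 0.910878,  N(d₂) = 0.846017,  e^(−rT) = 0.843023
E₀ = V₀·N(d₁) − D·e^(−rT)·N(d₂)
   = 506.7761·0.910878 − 408.4697·0.843023·0.846017 = 170.285857
B₀ = V₀ − E₀ = 506.7761 − 170.285857 = 336.490243
e^(−λT) = (B₀·e^(rT)/D − 0.5)/(1 − 0.5) = (336.4902·1.186208/408.4697 − 0.5)/0.5 = 0.95435428
λ = −ln(0.95435428)/3.2902 = 0.014200

B0=336.4902 lambda=0.0142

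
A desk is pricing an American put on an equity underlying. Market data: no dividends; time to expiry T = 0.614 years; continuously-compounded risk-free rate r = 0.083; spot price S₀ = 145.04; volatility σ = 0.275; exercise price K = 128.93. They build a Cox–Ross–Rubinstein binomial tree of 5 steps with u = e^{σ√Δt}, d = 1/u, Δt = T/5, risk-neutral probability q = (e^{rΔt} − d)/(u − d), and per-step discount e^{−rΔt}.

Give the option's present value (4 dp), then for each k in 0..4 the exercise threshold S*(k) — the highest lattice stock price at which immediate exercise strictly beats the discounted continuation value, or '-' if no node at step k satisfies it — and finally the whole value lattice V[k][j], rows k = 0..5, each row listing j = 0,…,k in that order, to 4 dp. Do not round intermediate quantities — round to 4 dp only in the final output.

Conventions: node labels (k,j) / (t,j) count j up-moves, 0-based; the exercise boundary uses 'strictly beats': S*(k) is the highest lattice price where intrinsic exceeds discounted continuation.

price = 3.5647
boundary = - - - 108.6255 98.6461
tree:
3.5647
6.5685 0.9594
11.7776 2.0577 0.0000
20.3045 4.4135 0.0000 0.0000
30.2839 9.4665 0.0000 0.0000 0.0000
39.3465 20.3045 0.0000 0.0000 0.0000 0.0000

params: Δt=0.12280 u=1.10116 d=0.90813 q=0.52900 e^(-rΔt)=0.98986
t_5 payoffs: 39.3465 20.3045 0.0000 0.0000 0.0000 0.0000
t_4: node(4,0) S=98.6461 payoff=30.2839 vs cont=28.9765 → 30.2839 [stop]  node(4,1) S=119.6145 payoff=9.3155 vs cont=9.4665 → 9.4665 [wait]  node(4,2) S=145.0400 payoff=0.0000 vs cont=0.0000 → 0.0000 [wait]  node(4,3) S=175.8700 payoff=0.0000 vs cont=0.0000 → 0.0000 [wait]  node(4,4) S=213.2533 payoff=0.0000 vs cont=0.0000 → 0.0000 [wait]  ⇒ S*(4)=98.6461
t_3: node(3,0) S=108.6255 payoff=20.3045 vs cont=19.0761 → 20.3045 [stop]  node(3,1) S=131.7152 payoff=0.0000 vs cont=4.4135 → 4.4135 [wait]  node(3,2) S=159.7128 payoff=0.0000 vs cont=0.0000 → 0.0000 [wait]  node(3,3) S=193.6617 payoff=0.0000 vs cont=0.0000 → 0.0000 [wait]  ⇒ S*(3)=108.6255
t_2: node(2,0) S=119.6145 payoff=9.3155 vs cont=11.7776 → 11.7776 [wait]  node(2,1) S=145.0400 payoff=0.0000 vs cont=2.0577 → 2.0577 [wait]  node(2,2) S=175.8700 payoff=0.0000 vs cont=0.0000 → 0.0000 [wait]  ⇒ S*(2)=-
t_1: node(1,0) S=131.7152 payoff=0.0000 vs cont=6.5685 → 6.5685 [wait]  node(1,1) S=159.7128 payoff=0.0000 vs cont=0.9594 → 0.9594 [wait]  ⇒ S*(1)=-
t_0: node(0,0) S=145.0400 payoff=0.0000 vs cont=3.5647 → 3.5647 [wait]  ⇒ S*(0)=-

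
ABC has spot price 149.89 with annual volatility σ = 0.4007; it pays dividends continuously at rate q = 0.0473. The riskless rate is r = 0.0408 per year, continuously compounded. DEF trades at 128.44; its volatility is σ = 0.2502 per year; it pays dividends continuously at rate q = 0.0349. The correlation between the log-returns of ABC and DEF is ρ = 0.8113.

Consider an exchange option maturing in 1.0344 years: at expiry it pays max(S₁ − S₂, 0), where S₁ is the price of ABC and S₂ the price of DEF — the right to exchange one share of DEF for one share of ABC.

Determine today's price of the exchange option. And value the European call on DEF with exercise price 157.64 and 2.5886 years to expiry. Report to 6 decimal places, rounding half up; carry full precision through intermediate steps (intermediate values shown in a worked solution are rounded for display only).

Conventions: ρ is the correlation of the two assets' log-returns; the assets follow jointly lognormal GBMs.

σ_eff = √(σ₁² + σ₂² − 2ρσ₁σ₂) = √(0.4007² + 0.2502² − 2·0.8113·0.4007·0.2502) = 0.245940
d₁ = (ln(S₁/S₂) + (q₂ − q₁ + σ_eff²/2)T) / (σ_eff√T) = (ln(149.89/128.44) + (0.0349 − 0.0473 + 0.030243)·1.0344) / 0.250135 = 0.691216
d₂ = d₁ − σ_eff√T = 0.691216 − 0.250135 = 0.441081
N(d₁) = 0.755285,  N(d₂) = 0.670423
V = S₁·e^{−q₁T}·N(d₁) − S₂·e^{−q₂T}·N(d₂) = 107.803966 − 83.055969 = 24.747997
[vanilla: DEF call K=157.64]
σ√T = 0.2502·√2.5886 = 0.402550
d₁ = (ln(S/K) + (r−q+σ²/2)T) / (σ√T) = (ln(128.44/157.64) + (0.0408−0.0349+0.2502²/2)·2.5886) / 0.402550 = (-0.204852 + 0.096296) / 0.402550 = -0.269671
d₂ = d₁ − σ√T = -0.269671 − 0.402550 = -0.672221
e^{−rT} = 0.899771
e^{−qT} = 0.913619
N(d₁) = 0.393707,  N(d₂) = 0.250721
price = S·e^{−qT}·N(d₁) − K·e^{−rT}·N(d₂) = 46.199569 − 35.562313 = 10.637257

exchange price = 24.747997
price(DEF call K=157.64) = 10.637257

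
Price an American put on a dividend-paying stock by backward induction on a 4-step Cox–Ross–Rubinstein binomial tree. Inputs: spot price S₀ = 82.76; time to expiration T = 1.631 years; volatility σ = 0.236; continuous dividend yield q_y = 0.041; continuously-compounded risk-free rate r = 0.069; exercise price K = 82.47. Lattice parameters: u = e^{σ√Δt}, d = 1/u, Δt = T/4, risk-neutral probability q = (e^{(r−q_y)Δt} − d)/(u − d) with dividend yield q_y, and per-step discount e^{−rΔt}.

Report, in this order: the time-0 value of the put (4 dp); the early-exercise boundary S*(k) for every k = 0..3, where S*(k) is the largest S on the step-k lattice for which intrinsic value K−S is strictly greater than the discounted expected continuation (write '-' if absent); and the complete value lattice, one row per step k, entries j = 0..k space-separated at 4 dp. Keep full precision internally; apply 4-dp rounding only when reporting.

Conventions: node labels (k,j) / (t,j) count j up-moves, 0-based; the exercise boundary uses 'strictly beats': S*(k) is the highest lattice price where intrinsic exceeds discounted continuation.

price = 7.6054
boundary = - - 61.2245 71.1825
tree:
7.6054
12.9883 2.6638
21.2455 5.4834 0.0000
29.8104 11.2875 0.0000 0.0000
37.1771 21.2455 0.0000 0.0000 0.0000

params: Δt=0.40775 u=1.16265 d=0.86011 q=0.50035 e^(-rΔt)=0.97226
t_4 payoffs: 37.1771 21.2455 0.0000 0.0000 0.0000
t_3: node(3,0) S=52.6596 payoff=29.8104 vs cont=28.3955 → 29.8104 [stop]  node(3,1) S=71.1825 payoff=11.2875 vs cont=10.3208 → 11.2875 [stop]  node(3,2) S=96.2206 payoff=0.0000 vs cont=0.0000 → 0.0000 [wait]  node(3,3) S=130.0658 payoff=0.0000 vs cont=0.0000 → 0.0000 [wait]  ⇒ S*(3)=71.1825
t_2: node(2,0) S=61.2245 payoff=21.2455 vs cont=19.9726 → 21.2455 [stop]  node(2,1) S=82.7600 payoff=0.0000 vs cont=5.4834 → 5.4834 [wait]  node(2,2) S=111.8705 payoff=0.0000 vs cont=0.0000 → 0.0000 [wait]  ⇒ S*(2)=61.2245
t_1: node(1,0) S=71.1825 payoff=11.2875 vs cont=12.9883 → 12.9883 [wait]  node(1,1) S=96.2206 payoff=0.0000 vs cont=2.6638 → 2.6638 [wait]  ⇒ S*(1)=-
t_0: node(0,0) S=82.7600 payoff=0.0000 vs cont=7.6054 → 7.6054 [wait]  ⇒ S*(0)=-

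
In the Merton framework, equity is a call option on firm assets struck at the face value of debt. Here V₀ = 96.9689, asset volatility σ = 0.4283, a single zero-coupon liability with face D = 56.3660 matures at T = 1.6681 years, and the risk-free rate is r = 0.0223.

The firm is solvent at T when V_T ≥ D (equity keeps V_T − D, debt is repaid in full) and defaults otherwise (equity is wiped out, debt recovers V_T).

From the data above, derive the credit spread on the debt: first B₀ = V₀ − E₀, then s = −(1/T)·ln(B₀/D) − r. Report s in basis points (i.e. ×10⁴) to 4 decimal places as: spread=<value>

Equity is a call on the firm's assets struck at D = 56.3660:
d₁ = [ln(V₀/D) + (r + σ²/2)T] / (σ√T)
   = [ln(96.9689/56.3660) + (0.0223 + 0.5·0.4283²)·1.6681] / (0.4283·√1.6681)
   = [0.542524 + 0.190198] / 0.553171 = 1.324585
d₂ = d₁ − σ√T = 1.324585 − 0.553171 = 0.771415
N(d₁) = 0.907346,  N(d₂) = 0.779769,  e^(−rT) = 0.963485
E₀ = V₀·N(d₁) − D·e^(−rT)·N(d₂)
   = 96.9689·0.907346 − 56.3660·0.963485·0.779769 = 45.636762
B₀ = V₀ − E₀ = 96.9689 − 45.636762 = 51.332138
spread = −(1/T)·ln(B₀/D) − r = −(1/1.6681)·ln(51.332138/56.3660) − 0.0223 = 0.03378124
in basis points: 0.03378124 × 10⁴ = 337.8124 bp

spread=337.8124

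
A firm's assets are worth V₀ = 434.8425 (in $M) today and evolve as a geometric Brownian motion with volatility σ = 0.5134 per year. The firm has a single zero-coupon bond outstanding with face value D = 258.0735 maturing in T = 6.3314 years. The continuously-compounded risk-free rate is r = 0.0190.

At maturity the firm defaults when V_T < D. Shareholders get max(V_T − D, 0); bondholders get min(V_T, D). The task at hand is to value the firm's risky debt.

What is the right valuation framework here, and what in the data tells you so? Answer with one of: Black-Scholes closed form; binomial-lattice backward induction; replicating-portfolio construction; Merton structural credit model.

framework: Merton structural credit model

Key observation: the asked-for credit quantity lives on the firm's capital structure — asset value, asset volatility, debt face 258.0735 — which is the structural model's domain.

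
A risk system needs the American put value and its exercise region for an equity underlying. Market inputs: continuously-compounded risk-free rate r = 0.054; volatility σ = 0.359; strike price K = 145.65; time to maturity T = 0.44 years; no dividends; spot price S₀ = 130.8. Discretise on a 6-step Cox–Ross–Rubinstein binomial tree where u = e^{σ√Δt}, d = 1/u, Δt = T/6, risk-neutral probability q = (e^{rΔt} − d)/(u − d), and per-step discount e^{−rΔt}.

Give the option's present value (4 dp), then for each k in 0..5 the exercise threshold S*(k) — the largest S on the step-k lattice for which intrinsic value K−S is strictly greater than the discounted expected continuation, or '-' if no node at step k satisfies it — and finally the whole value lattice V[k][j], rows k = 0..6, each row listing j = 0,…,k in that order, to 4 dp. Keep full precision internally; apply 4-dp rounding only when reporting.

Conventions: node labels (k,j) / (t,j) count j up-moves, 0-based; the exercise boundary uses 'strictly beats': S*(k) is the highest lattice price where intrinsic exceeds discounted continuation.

price = 20.5091
boundary = - - 107.6876 97.7112 107.6876 118.6825
tree:
20.5091
28.4513 12.6057
37.9624 19.0178 6.1934
47.9388 27.5622 10.4908 1.8777
56.9909 37.9624 17.2185 3.7410 0.0000
65.2044 47.9388 26.9675 7.4535 0.0000 0.0000
72.6570 56.9909 37.9624 14.8500 0.0000 0.0000 0.0000

Δt=0.07333  u=1.10210  d=0.90736  q=0.49609  discount=0.99605
step 6 (expiry): payoffs max(K−S,0) = 72.6570 56.9909 37.9624 14.8500 0.0000 0.0000 0.0000
step 5: (k=5,j=0): S=80.4456, K−S=65.2044, hold=64.6288 ⇒ V=65.2044 exercise | (k=5,j=1): S=97.7112, K−S=47.9388, hold=47.3631 ⇒ V=47.9388 exercise | (k=5,j=2): S=118.6825, K−S=26.9675, hold=26.3919 ⇒ V=26.9675 exercise | (k=5,j=3): S=144.1547, K−S=1.4953, hold=7.4535 ⇒ V=7.4535 continue | (k=5,j=4): S=175.0939, K−S=0.0000, hold=0.0000 ⇒ V=0.0000 continue | (k=5,j=5): S=212.6734, K−S=0.0000, hold=0.0000 ⇒ V=0.0000 continue  boundary S*=118.6825
step 4: (k=4,j=0): S=88.6591, K−S=56.9909, hold=56.4153 ⇒ V=56.9909 exercise | (k=4,j=1): S=107.6876, K−S=37.9624, hold=37.3868 ⇒ V=37.9624 exercise | (k=4,j=2): S=130.8000, K−S=14.8500, hold=17.2185 ⇒ V=17.2185 continue | (k=4,j=3): S=158.8729, K−S=0.0000, hold=3.7410 ⇒ V=3.7410 continue | (k=4,j=4): S=192.9710, K−S=0.0000, hold=0.0000 ⇒ V=0.0000 continue  boundary S*=107.6876
step 3: (k=3,j=0): S=97.7112, K−S=47.9388, hold=47.3631 ⇒ V=47.9388 exercise | (k=3,j=1): S=118.6825, K−S=26.9675, hold=27.5622 ⇒ V=27.5622 continue | (k=3,j=2): S=144.1547, K−S=1.4953, hold=10.4908 ⇒ V=10.4908 continue | (k=3,j=3): S=175.0939, K−S=0.0000, hold=1.8777 ⇒ V=1.8777 continue  boundary S*=97.7112
step 2: (k=2,j=0): S=107.6876, K−S=37.9624, hold=37.6807 ⇒ V=37.9624 exercise | (k=2,j=1): S=130.8000, K−S=14.8500, hold=19.0178 ⇒ V=19.0178 continue | (k=2,j=2): S=158.8729, K−S=0.0000, hold=6.1934 ⇒ V=6.1934 continue  boundary S*=107.6876
step 1: (k=1,j=0): S=118.6825, K−S=26.9675, hold=28.4513 ⇒ V=28.4513 continue | (k=1,j=1): S=144.1547, K−S=1.4953, hold=12.6057 ⇒ V=12.6057 continue  boundary S*=-
step 0: (k=0,j=0): S=130.8000, K−S=14.8500, hold=20.5091 ⇒ V=20.5091 continue  boundary S*=-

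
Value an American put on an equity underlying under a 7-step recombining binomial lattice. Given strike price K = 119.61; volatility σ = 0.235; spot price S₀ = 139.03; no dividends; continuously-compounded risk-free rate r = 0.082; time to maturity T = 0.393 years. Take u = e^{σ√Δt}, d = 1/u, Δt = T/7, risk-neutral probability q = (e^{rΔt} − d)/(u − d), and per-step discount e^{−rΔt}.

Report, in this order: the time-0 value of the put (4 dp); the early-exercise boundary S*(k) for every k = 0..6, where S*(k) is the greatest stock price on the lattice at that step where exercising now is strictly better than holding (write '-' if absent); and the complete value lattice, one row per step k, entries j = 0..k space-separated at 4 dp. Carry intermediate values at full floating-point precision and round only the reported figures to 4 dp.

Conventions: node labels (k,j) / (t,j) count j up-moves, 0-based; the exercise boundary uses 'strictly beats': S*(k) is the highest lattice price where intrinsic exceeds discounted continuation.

Δt=0.05614, u=1.05726, d=0.94584, q=0.52750, disc=e^(-rΔt)=0.99541
k=7 terminal: V=max(K-S,0) → 25.4575 14.3662 1.9683 0.0000 0.0000 0.0000 0.0000 0.0000
k=6: j=0 S=99.5438 intr=20.0662 cont=19.5168 V=20.0662[EX]; j=1 S=111.2702 intr=8.3398 cont=7.7904 V=8.3398[EX]; j=2 S=124.3780 intr=0.0000 cont=0.9258 V=0.9258[hold]; j=3 S=139.0300 intr=0.0000 cont=0.0000 V=0.0000[hold]; j=4 S=155.4080 intr=0.0000 cont=0.0000 V=0.0000[hold]; j=5 S=173.7153 intr=0.0000 cont=0.0000 V=0.0000[hold]; j=6 S=194.1793 intr=0.0000 cont=0.0000 V=0.0000[hold]  S*(6)=111.2702
k=5: j=0 S=105.2438 intr=14.3662 cont=13.8168 V=14.3662[EX]; j=1 S=117.6417 intr=1.9683 cont=4.4086 V=4.4086[hold]; j=2 S=131.5001 intr=0.0000 cont=0.4354 V=0.4354[hold]; j=3 S=146.9911 intr=0.0000 cont=0.0000 V=0.0000[hold]; j=4 S=164.3069 intr=0.0000 cont=0.0000 V=0.0000[hold]; j=5 S=183.6625 intr=0.0000 cont=0.0000 V=0.0000[hold]  S*(5)=105.2438
k=4: j=0 S=111.2702 intr=8.3398 cont=9.0717 V=9.0717[hold]; j=1 S=124.3780 intr=0.0000 cont=2.3021 V=2.3021[hold]; j=2 S=139.0300 intr=0.0000 cont=0.2048 V=0.2048[hold]; j=3 S=155.4080 intr=0.0000 cont=0.0000 V=0.0000[hold]; j=4 S=173.7153 intr=0.0000 cont=0.0000 V=0.0000[hold]  S*(4)=-
k=3: j=0 S=117.6417 intr=1.9683 cont=5.4755 V=5.4755[hold]; j=1 S=131.5001 intr=0.0000 cont=1.1903 V=1.1903[hold]; j=2 S=146.9911 intr=0.0000 cont=0.0963 V=0.0963[hold]; j=3 S=164.3069 intr=0.0000 cont=0.0000 V=0.0000[hold]  S*(3)=-
k=2: j=0 S=124.3780 intr=0.0000 cont=3.2003 V=3.2003[hold]; j=1 S=139.0300 intr=0.0000 cont=0.6104 V=0.6104[hold]; j=2 S=155.4080 intr=0.0000 cont=0.0453 V=0.0453[hold]  S*(2)=-
k=1: j=0 S=131.5001 intr=0.0000 cont=1.8257 V=1.8257[hold]; j=1 S=146.9911 intr=0.0000 cont=0.3109 V=0.3109[hold]  S*(1)=-
k=0: j=0 S=139.0300 intr=0.0000 cont=1.0219 V=1.0219[hold]  S*(0)=-

price = 1.0219
boundary = - - - - - 105.2438 111.2702
tree:
1.0219
1.8257 0.3109
3.2003 0.6104 0.0453
5.4755 1.1903 0.0963 0.0000
9.0717 2.3021 0.2048 0.0000 0.0000
14.3662 4.4086 0.4354 0.0000 0.0000 0.0000
20.0662 8.3398 0.9258 0.0000 0.0000 0.0000 0.0000
25.4575 14.3662 1.9683 0.0000 0.0000 0.0000 0.0000 0.0000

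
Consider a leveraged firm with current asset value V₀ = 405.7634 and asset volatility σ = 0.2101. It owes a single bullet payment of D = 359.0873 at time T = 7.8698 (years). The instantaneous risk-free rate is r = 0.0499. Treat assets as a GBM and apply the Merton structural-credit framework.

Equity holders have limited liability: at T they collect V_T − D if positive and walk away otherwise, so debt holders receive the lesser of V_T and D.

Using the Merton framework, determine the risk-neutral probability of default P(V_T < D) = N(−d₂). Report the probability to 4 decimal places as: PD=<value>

Apply the equity-as-call identities (strike 359.0873, horizon 7.8698 years):
d₁ = [ln(V₀/D) + (r + σ²/2)T] / (σ√T)
   = [ln(405.7634/359.0873) + (0.0499 + 0.5·0.2101²)·7.8698] / (0.2101·√7.8698)
   = [0.122205 + 0.566397] / 0.589397 = 1.168316
d₂ = d₁ − σ√T = 1.168316 − 0.589397 = 0.578919
risk-neutral PD = N(−d₂) = N(-0.578919) = 0.281322

PD=0.2813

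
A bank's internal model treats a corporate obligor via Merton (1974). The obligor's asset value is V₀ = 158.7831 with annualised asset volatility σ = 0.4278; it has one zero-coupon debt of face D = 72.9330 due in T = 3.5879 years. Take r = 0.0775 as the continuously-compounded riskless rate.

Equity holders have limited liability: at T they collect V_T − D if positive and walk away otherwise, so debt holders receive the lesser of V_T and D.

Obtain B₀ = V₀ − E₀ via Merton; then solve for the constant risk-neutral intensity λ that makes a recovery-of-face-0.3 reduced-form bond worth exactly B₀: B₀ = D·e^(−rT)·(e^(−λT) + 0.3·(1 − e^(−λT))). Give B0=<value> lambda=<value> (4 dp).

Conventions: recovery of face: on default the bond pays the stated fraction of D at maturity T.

B0=51.9865 lambda=0.0244

With assets at 158.7831 and a single debt payment of 72.9330 at 3.5879 years:
d₁ = [ln(V₀/D) + (r + σ²/2)T] / (σ√T)
   = [ln(158.7831/72.9330) + (0.0775 + 0.5·0.4278²)·3.5879] / (0.4278·√3.5879)
   = [0.777998 + 0.606378] / 0.810328 = 1.708414
d₂ = d₁ − σ√T = 1.708414 − 0.810328 = 0.898086
N(d₁) = 0.956220,  N(d₂) = 0.815430,  e^(−rT) = 0.757250
E₀ = V₀·N(d₁) − D·e^(−rT)·N(d₂)
   = 158.7831·0.956220 − 72.9330·0.757250·0.815430 = 106.796638
B₀ = V₀ − E₀ = 158.7831 − 106.796638 = 51.986462
e^(−λT) = (B₀·e^(rT)/D − 0.3)/(1 − 0.3) = (51.9865·1.320568/72.9330 − 0.3)/0.7 = 0.91614082
λ = −ln(0.91614082)/3.5879 = 0.024411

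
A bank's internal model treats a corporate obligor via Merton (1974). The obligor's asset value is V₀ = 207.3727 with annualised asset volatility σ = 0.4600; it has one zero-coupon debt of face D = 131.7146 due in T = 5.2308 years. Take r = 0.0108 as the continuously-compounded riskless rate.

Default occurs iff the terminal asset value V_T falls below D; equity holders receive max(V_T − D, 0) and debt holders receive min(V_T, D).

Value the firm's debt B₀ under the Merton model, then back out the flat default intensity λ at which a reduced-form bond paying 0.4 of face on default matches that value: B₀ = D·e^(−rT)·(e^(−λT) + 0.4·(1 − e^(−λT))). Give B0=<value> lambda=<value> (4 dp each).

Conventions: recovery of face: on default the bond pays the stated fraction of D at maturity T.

Work the structural quantities from V₀ = 207.3727 against face 131.7146:
d₁ = [ln(V₀/D) + (r + σ²/2)T] / (σ√T)
   = [ln(207.3727/131.7146) + (0.0108 + 0.5·0.4600²)·5.2308] / (0.4600·√5.2308)
   = [0.453880 + 0.609911] / 1.052063 = 1.011148
d₂ = d₁ − σ√T = 1.011148 − 1.052063 = -0.040916
N(d₁) = 0.844027,  N(d₂) = 0.483682,  e^(−rT) = 0.945073
E₀ = V₀·N(d₁) − D·e^(−rT)·N(d₂)
   = 207.3727·0.844027 − 131.7146·0.945073·0.483682 = 114.819517
B₀ = V₀ − E₀ = 207.3727 − 114.819517 = 92.553183
e^(−λT) = (B₀·e^(rT)/D − 0.4)/(1 − 0.4) = (92.5532·1.058119/131.7146 − 0.4)/0.6 = 0.57253136
λ = −ln(0.57253136)/5.2308 = 0.106616

B0=92.5532 lambda=0.1066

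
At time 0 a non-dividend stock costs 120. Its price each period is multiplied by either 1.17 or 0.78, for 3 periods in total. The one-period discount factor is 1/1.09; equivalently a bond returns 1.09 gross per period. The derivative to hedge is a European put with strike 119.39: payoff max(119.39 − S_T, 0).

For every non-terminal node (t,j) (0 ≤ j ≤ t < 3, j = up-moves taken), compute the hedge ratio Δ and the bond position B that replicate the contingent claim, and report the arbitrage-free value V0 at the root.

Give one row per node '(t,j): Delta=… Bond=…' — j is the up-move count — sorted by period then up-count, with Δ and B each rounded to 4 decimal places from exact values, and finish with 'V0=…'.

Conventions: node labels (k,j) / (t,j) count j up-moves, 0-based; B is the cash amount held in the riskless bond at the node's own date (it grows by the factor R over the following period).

(0,0): Delta=-0.2208 Bond=29.5416
(1,0): Delta=-0.8254 Bond=88.7949
(1,1): Delta=-0.1168 Bond=17.5953
(2,0): Delta=-1.0000 Bond=109.5321
(2,1): Delta=-0.7954 Bond=93.4972
(2,2): Delta=0.0000 Bond=0.0000
V0=3.0482

No-arbitrage ⇒ martingale measure with p* = (R−d)/(u−d) = 0.7949.
Payoffs at expiry: V(3,0)=62.4438, V(3,1)=33.9706, V(3,2)=0.0000, V(3,3)=0.0000
(2,0): S=73.0080. Δ = (V_up−V_dn)/(S_up−S_dn) = (33.9706−62.4438)/(85.4194−56.9462) = -1.0000. V = [p*·33.9706 + (1−p*)·62.4438]/1.09 = 36.5241. B = V − Δ·S = 109.5321.
(2,1): S=109.5120. Δ = (V_up−V_dn)/(S_up−S_dn) = (0.0000−33.9706)/(128.1290−85.4194) = -0.7954. V = [p*·0.0000 + (1−p*)·33.9706]/1.09 = 6.3930. B = V − Δ·S = 93.4972.
(2,2): S=164.2680. Δ = (V_up−V_dn)/(S_up−S_dn) = (0.0000−0.0000)/(192.1936−128.1290) = 0.0000. V = [p*·0.0000 + (1−p*)·0.0000]/1.09 = 0.0000. B = V − Δ·S = 0.0000.
(1,0): S=93.6000. Δ = (V_up−V_dn)/(S_up−S_dn) = (6.3930−36.5241)/(109.5120−73.0080) = -0.8254. V = [p*·6.3930 + (1−p*)·36.5241]/1.09 = 11.5355. B = V − Δ·S = 88.7949.
(1,1): S=140.4000. Δ = (V_up−V_dn)/(S_up−S_dn) = (0.0000−6.3930)/(164.2680−109.5120) = -0.1168. V = [p*·0.0000 + (1−p*)·6.3930]/1.09 = 1.2031. B = V − Δ·S = 17.5953.
(0,0): S=120.0000. Δ = (V_up−V_dn)/(S_up−S_dn) = (1.2031−11.5355)/(140.4000−93.6000) = -0.2208. V = [p*·1.2031 + (1−p*)·11.5355]/1.09 = 3.0482. B = V − Δ·S = 29.5416.
Check: Δ(0,0)·S0 + B(0,0) = 3.0482 = V0.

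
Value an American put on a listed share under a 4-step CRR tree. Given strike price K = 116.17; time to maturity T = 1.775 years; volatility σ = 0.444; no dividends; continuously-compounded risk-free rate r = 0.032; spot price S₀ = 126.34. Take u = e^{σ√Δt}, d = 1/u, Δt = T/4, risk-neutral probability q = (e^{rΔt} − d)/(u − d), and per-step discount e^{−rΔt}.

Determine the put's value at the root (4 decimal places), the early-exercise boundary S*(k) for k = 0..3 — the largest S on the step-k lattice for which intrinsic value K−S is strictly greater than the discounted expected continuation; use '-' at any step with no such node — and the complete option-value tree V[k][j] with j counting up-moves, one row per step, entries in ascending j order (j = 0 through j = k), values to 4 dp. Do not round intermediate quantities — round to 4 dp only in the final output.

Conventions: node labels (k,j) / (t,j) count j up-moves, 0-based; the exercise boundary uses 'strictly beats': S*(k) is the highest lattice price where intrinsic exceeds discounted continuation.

price = 20.1095
boundary = - - 69.9261 52.0222
tree:
20.1095
31.0852 7.3561
46.2439 13.5763 0.0000
64.1478 25.0564 0.0000 0.0000
77.4676 46.2439 0.0000 0.0000 0.0000

params: Δt=0.44375 u=1.34416 d=0.74396 q=0.45042 e^(-rΔt)=0.98590
t_4 payoffs: 77.4676 46.2439 0.0000 0.0000 0.0000
t_3: node(3,0) S=52.0222 payoff=64.1478 vs cont=62.5098 → 64.1478 [stop]  node(3,1) S=93.9918 payoff=22.1782 vs cont=25.0564 → 25.0564 [wait]  node(3,2) S=169.8211 payoff=0.0000 vs cont=0.0000 → 0.0000 [wait]  node(3,3) S=306.8266 payoff=0.0000 vs cont=0.0000 → 0.0000 [wait]  ⇒ S*(3)=52.0222
t_2: node(2,0) S=69.9261 payoff=46.2439 vs cont=45.8840 → 46.2439 [stop]  node(2,1) S=126.3400 payoff=0.0000 vs cont=13.5763 → 13.5763 [wait]  node(2,2) S=228.2665 payoff=0.0000 vs cont=0.0000 → 0.0000 [wait]  ⇒ S*(2)=69.9261
t_1: node(1,0) S=93.9918 payoff=22.1782 vs cont=31.0852 → 31.0852 [wait]  node(1,1) S=169.8211 payoff=0.0000 vs cont=7.3561 → 7.3561 [wait]  ⇒ S*(1)=-
t_0: node(0,0) S=126.3400 payoff=0.0000 vs cont=20.1095 → 20.1095 [wait]  ⇒ S*(0)=-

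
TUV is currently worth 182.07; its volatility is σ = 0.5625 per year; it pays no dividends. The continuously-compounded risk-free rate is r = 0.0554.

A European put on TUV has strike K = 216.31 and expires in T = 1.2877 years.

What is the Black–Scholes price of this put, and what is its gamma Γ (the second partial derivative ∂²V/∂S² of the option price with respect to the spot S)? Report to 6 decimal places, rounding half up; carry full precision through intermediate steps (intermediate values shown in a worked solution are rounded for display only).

price = 58.262602
Γ = 0.003389

σ√T = 0.5625·√1.2877 = 0.638307
d₁ = (ln(S/K) + (r+σ²/2)T) / (σ√T) = (ln(182.07/216.31) + (0.0554+0.5625²/2)·1.2877) / 0.638307 = (-0.172321 + 0.275057) / 0.638307 = 0.160950
d₂ = d₁ − σ√T = 0.160950 − 0.638307 = -0.477358
e^{−rT} = 0.931147
N(−d₁) = 0.436066,  N(−d₂) = 0.683446
Put price V = K·e^{−rT}·N(−d₂) − S·N(−d₁) = 137.657229 − 79.394626 = 58.262602
φ(d₁) = (1/√(2π))·e^{−d₁²/2} = 0.393808
Γ = φ(d₁) / (S·σ·√T) = 0.003389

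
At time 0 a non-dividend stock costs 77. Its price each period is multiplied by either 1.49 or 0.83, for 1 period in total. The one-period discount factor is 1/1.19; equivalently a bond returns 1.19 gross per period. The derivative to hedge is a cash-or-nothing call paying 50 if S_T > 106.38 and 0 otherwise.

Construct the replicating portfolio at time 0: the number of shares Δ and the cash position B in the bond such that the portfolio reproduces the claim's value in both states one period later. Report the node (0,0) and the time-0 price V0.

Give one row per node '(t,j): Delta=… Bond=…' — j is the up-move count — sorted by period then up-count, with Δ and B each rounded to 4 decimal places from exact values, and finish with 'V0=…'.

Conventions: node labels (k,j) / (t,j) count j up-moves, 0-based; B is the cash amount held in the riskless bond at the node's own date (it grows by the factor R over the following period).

(0,0): Delta=0.9839 Bond=-52.8393
V0=22.9183

No-arbitrage ⇒ martingale measure with p* = (R−d)/(u−d) = 0.5455.
Terminal payoffs: V(1,0)=0.0000, V(1,1)=50.0000
Node (0,0) S=77.0000: V=(p*·50.0000+(1−p*)·0.0000)/1.19=22.9183; Δ=(50.0000−0.0000)/(114.7300−63.9100)=0.9839; B=V−Δ·S=-52.8393
Verification: the root portfolio costs Δ(0,0)·S0 + B(0,0) = 22.9183, matching V0.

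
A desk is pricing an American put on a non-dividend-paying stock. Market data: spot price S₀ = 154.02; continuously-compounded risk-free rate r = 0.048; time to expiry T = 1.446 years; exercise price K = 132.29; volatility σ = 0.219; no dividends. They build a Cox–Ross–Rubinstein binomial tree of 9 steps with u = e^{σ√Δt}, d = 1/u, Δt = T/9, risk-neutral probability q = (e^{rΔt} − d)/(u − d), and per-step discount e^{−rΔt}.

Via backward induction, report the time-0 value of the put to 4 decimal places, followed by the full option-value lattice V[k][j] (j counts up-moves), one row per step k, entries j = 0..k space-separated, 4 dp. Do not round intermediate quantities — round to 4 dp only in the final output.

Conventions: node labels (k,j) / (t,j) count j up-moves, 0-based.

price = 4.4722
tree:
4.4722
7.1073 2.1266
11.0001 3.6496 0.7640
16.5045 6.1250 1.4380 0.1584
23.8764 10.0016 2.6674 0.3341 0.0000
32.9875 15.7863 4.8552 0.7045 0.0000 0.0000
41.3328 23.8764 8.6153 1.4855 0.0000 0.0000 0.0000
48.9769 32.9875 14.7450 3.1325 0.0000 0.0000 0.0000 0.0000
55.9785 41.3328 23.8764 6.6056 0.0000 0.0000 0.0000 0.0000 0.0000
62.3917 48.9769 32.9875 13.9294 0.0000 0.0000 0.0000 0.0000 0.0000 0.0000

params: Δt=0.16067 u=1.09175 d=0.91596 q=0.52211 e^(-rΔt)=0.99232
t_9 payoffs: 62.3917 48.9769 32.9875 13.9294 0.0000 0.0000 0.0000 0.0000 0.0000 0.0000
k=8: node(8,0) S=76.3115 payoff=55.9785 vs cont=54.9622 → 55.9785 [stop]  node(8,1) S=90.9572 payoff=41.3328 vs cont=40.3165 → 41.3328 [stop]  node(8,2) S=108.4136 payoff=23.8764 vs cont=22.8601 → 23.8764 [stop]  node(8,3) S=129.2202 payoff=3.0698 vs cont=6.6056 → 6.6056 [wait]  node(8,4) S=154.0200 payoff=0.0000 vs cont=0.0000 → 0.0000 [wait]  node(8,5) S=183.5794 payoff=0.0000 vs cont=0.0000 → 0.0000 [wait]  node(8,6) S=218.8117 payoff=0.0000 vs cont=0.0000 → 0.0000 [wait]  node(8,7) S=260.8059 payoff=0.0000 vs cont=0.0000 → 0.0000 [wait]  node(8,8) S=310.8595 payoff=0.0000 vs cont=0.0000 → 0.0000 [wait]
k=7: node(7,0) S=83.3131 payoff=48.9769 vs cont=47.9606 → 48.9769 [stop]  node(7,1) S=99.3025 payoff=32.9875 vs cont=31.9712 → 32.9875 [stop]  node(7,2) S=118.3606 payoff=13.9294 vs cont=14.7450 → 14.7450 [wait]  node(7,3) S=141.0762 payoff=0.0000 vs cont=3.1325 → 3.1325 [wait]  node(7,4) S=168.1514 payoff=0.0000 vs cont=0.0000 → 0.0000 [wait]  node(7,5) S=200.4229 payoff=0.0000 vs cont=0.0000 → 0.0000 [wait]  node(7,6) S=238.8878 payoff=0.0000 vs cont=0.0000 → 0.0000 [wait]  node(7,7) S=284.7349 payoff=0.0000 vs cont=0.0000 → 0.0000 [wait]
k=6: node(6,0) S=90.9572 payoff=41.3328 vs cont=40.3165 → 41.3328 [stop]  node(6,1) S=108.4136 payoff=23.8764 vs cont=23.2827 → 23.8764 [stop]  node(6,2) S=129.2202 payoff=3.0698 vs cont=8.6153 → 8.6153 [wait]  node(6,3) S=154.0200 payoff=0.0000 vs cont=1.4855 → 1.4855 [wait]  node(6,4) S=183.5794 payoff=0.0000 vs cont=0.0000 → 0.0000 [wait]  node(6,5) S=218.8117 payoff=0.0000 vs cont=0.0000 → 0.0000 [wait]  node(6,6) S=260.8059 payoff=0.0000 vs cont=0.0000 → 0.0000 [wait]
k=5: node(5,0) S=99.3025 payoff=32.9875 vs cont=31.9712 → 32.9875 [stop]  node(5,1) S=118.3606 payoff=13.9294 vs cont=15.7863 → 15.7863 [wait]  node(5,2) S=141.0762 payoff=0.0000 vs cont=4.8552 → 4.8552 [wait]  node(5,3) S=168.1514 payoff=0.0000 vs cont=0.7045 → 0.7045 [wait]  node(5,4) S=200.4229 payoff=0.0000 vs cont=0.0000 → 0.0000 [wait]  node(5,5) S=238.8878 payoff=0.0000 vs cont=0.0000 → 0.0000 [wait]
k=4: node(4,0) S=108.4136 payoff=23.8764 vs cont=23.8222 → 23.8764 [stop]  node(4,1) S=129.2202 payoff=3.0698 vs cont=10.0016 → 10.0016 [wait]  node(4,2) S=154.0200 payoff=0.0000 vs cont=2.6674 → 2.6674 [wait]  node(4,3) S=183.5794 payoff=0.0000 vs cont=0.3341 → 0.3341 [wait]  node(4,4) S=218.8117 payoff=0.0000 vs cont=0.0000 → 0.0000 [wait]
k=3: node(3,0) S=118.3606 payoff=13.9294 vs cont=16.5045 → 16.5045 [wait]  node(3,1) S=141.0762 payoff=0.0000 vs cont=6.1250 → 6.1250 [wait]  node(3,2) S=168.1514 payoff=0.0000 vs cont=1.4380 → 1.4380 [wait]  node(3,3) S=200.4229 payoff=0.0000 vs cont=0.1584 → 0.1584 [wait]
k=2: node(2,0) S=129.2202 payoff=3.0698 vs cont=11.0001 → 11.0001 [wait]  node(2,1) S=154.0200 payoff=0.0000 vs cont=3.6496 → 3.6496 [wait]  node(2,2) S=183.5794 payoff=0.0000 vs cont=0.7640 → 0.7640 [wait]
k=1: node(1,0) S=141.0762 payoff=0.0000 vs cont=7.1073 → 7.1073 [wait]  node(1,1) S=168.1514 payoff=0.0000 vs cont=2.1266 → 2.1266 [wait]
k=0: node(0,0) S=154.0200 payoff=0.0000 vs cont=4.4722 → 4.4722 [wait]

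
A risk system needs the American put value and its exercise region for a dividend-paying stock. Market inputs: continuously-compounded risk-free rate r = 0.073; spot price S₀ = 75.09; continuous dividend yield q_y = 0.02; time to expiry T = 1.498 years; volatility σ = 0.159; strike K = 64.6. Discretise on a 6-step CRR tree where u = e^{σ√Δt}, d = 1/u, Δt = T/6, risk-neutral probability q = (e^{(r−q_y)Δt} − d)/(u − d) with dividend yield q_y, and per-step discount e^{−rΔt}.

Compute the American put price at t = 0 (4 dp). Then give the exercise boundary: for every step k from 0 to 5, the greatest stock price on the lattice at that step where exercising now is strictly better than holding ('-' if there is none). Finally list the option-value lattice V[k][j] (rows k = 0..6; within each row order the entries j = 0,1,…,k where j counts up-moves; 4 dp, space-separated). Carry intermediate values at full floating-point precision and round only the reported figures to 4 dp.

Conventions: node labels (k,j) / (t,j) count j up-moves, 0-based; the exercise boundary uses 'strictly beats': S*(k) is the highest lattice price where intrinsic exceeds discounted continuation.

Δt=0.24967, u=1.08269, d=0.92363, q=0.56389, disc=e^(-rΔt)=0.98194
k=6 terminal: V=max(K-S,0) → 17.9811 9.9527 0.5417 0.0000 0.0000 0.0000 0.0000
k=5: j=0 S=50.4737 intr=14.1263 cont=13.2110 V=14.1263[EX]; j=1 S=59.1660 intr=5.4340 cont=4.5620 V=5.4340[EX]; j=2 S=69.3552 intr=0.0000 cont=0.2320 V=0.2320[hold]; j=3 S=81.2991 intr=0.0000 cont=0.0000 V=0.0000[hold]; j=4 S=95.2999 intr=0.0000 cont=0.0000 V=0.0000[hold]; j=5 S=111.7118 intr=0.0000 cont=0.0000 V=0.0000[hold]  S*(5)=59.1660
k=4: j=0 S=54.6473 intr=9.9527 cont=9.0582 V=9.9527[EX]; j=1 S=64.0583 intr=0.5417 cont=2.4555 V=2.4555[hold]; j=2 S=75.0900 intr=0.0000 cont=0.0993 V=0.0993[hold]; j=3 S=88.0215 intr=0.0000 cont=0.0000 V=0.0000[hold]; j=4 S=103.1800 intr=0.0000 cont=0.0000 V=0.0000[hold]  S*(4)=54.6473
k=3: j=0 S=59.1660 intr=5.4340 cont=5.6217 V=5.6217[hold]; j=1 S=69.3552 intr=0.0000 cont=1.1065 V=1.1065[hold]; j=2 S=81.2991 intr=0.0000 cont=0.0425 V=0.0425[hold]; j=3 S=95.2999 intr=0.0000 cont=0.0000 V=0.0000[hold]  S*(3)=-
k=2: j=0 S=64.0583 intr=0.5417 cont=3.0201 V=3.0201[hold]; j=1 S=75.0900 intr=0.0000 cont=0.4974 V=0.4974[hold]; j=2 S=88.0215 intr=0.0000 cont=0.0182 V=0.0182[hold]  S*(2)=-
k=1: j=0 S=69.3552 intr=0.0000 cont=1.5687 V=1.5687[hold]; j=1 S=81.2991 intr=0.0000 cont=0.2231 V=0.2231[hold]  S*(1)=-
k=0: j=0 S=75.0900 intr=0.0000 cont=0.7953 V=0.7953[hold]  S*(0)=-

price = 0.7953
boundary = - - - - 54.6473 59.1660
tree:
0.7953
1.5687 0.2231
3.0201 0.4974 0.0182
5.6217 1.1065 0.0425 0.0000
9.9527 2.4555 0.0993 0.0000 0.0000
14.1263 5.4340 0.2320 0.0000 0.0000 0.0000
17.9811 9.9527 0.5417 0.0000 0.0000 0.0000 0.0000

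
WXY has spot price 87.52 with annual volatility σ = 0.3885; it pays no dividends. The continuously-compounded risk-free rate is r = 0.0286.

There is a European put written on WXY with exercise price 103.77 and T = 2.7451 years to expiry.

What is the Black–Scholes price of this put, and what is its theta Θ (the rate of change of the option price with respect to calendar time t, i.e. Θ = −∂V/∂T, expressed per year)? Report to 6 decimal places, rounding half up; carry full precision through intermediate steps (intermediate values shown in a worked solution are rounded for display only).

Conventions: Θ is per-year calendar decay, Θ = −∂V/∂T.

price = 27.588562
Θ = -2.165770

σ√T = 0.3885·√2.7451 = 0.643680
d₁ = (ln(S/K) + (r+σ²/2)T) / (σ√T) = (ln(87.52/103.77) + (0.0286+0.3885²/2)·2.7451) / 0.643680 = (-0.170310 + 0.285672) / 0.643680 = 0.179223
d₂ = d₁ − σ√T = 0.179223 − 0.643680 = -0.464457
e^{−rT} = 0.924493
N(−d₁) = 0.428881,  N(−d₂) = 0.678840
Put price V = K·e^{−rT}·N(−d₂) − S·N(−d₁) = 65.124250 − 37.535688 = 27.588562
φ(d₁) = (1/√(2π))·e^{−d₁²/2} = 0.392586
Θ = −S·φ(d₁)·σ/(2√T) + r·K·e^{−rT}·N(−d₂) = −4.028324 + 1.862554 = -2.165770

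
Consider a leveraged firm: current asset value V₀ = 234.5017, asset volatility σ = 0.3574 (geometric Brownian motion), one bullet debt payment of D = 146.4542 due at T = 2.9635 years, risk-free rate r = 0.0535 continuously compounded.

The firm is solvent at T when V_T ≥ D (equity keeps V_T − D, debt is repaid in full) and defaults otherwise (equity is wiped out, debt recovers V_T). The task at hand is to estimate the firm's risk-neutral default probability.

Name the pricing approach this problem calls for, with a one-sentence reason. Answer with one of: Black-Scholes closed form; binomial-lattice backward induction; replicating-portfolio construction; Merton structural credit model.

Key observation: the asked-for credit quantity lives on the firm's capital structure — asset value, asset volatility, debt face 146.4542 — which is the structural model's domain.

framework: Merton structural credit model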